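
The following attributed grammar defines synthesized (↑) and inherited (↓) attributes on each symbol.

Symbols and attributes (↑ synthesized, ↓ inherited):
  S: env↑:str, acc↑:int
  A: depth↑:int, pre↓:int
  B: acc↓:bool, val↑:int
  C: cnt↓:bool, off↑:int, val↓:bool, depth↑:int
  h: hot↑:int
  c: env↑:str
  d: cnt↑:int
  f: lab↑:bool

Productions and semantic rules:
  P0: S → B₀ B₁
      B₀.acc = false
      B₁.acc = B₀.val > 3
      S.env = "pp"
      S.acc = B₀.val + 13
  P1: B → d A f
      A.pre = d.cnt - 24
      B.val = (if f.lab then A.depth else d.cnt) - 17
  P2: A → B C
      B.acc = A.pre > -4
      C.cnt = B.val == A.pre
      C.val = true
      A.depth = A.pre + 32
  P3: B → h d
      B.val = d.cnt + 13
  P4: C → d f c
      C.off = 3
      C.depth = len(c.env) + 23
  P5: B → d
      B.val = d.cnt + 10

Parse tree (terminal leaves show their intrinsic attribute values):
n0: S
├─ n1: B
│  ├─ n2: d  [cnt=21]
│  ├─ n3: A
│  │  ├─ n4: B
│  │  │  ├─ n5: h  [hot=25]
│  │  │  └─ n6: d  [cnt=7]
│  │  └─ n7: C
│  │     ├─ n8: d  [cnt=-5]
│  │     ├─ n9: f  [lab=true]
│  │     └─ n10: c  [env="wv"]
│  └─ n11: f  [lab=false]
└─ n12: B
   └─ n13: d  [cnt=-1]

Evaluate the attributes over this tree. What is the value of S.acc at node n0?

1. n1.acc = false  [false]
2. n2.cnt = 21  [terminal]
3. n3.pre = -3  [d.cnt - 24]
4. n4.acc = true  [A.pre > -4]
5. n5.hot = 25  [terminal]
6. n6.cnt = 7  [terminal]
7. n4.val = 20  [d.cnt + 13]
8. n7.cnt = false  [B.val == A.pre]
9. n7.val = true  [true]
10. n8.cnt = -5  [terminal]
11. n9.lab = true  [terminal]
12. n10.env = "wv"  [terminal]
13. n7.off = 3  [3]
14. n7.depth = 25  [len(c.env) + 23]
15. n3.depth = 29  [A.pre + 32]
16. n11.lab = false  [terminal]
17. n1.val = 4  [(if f.lab then A.depth else d.cnt) - 17]
18. n12.acc = true  [B₀.val > 3]
19. n13.cnt = -1  [terminal]
20. n12.val = 9  [d.cnt + 10]
21. n0.env = "pp"  ["pp"]
22. n0.acc = 17  [B₀.val + 13]

17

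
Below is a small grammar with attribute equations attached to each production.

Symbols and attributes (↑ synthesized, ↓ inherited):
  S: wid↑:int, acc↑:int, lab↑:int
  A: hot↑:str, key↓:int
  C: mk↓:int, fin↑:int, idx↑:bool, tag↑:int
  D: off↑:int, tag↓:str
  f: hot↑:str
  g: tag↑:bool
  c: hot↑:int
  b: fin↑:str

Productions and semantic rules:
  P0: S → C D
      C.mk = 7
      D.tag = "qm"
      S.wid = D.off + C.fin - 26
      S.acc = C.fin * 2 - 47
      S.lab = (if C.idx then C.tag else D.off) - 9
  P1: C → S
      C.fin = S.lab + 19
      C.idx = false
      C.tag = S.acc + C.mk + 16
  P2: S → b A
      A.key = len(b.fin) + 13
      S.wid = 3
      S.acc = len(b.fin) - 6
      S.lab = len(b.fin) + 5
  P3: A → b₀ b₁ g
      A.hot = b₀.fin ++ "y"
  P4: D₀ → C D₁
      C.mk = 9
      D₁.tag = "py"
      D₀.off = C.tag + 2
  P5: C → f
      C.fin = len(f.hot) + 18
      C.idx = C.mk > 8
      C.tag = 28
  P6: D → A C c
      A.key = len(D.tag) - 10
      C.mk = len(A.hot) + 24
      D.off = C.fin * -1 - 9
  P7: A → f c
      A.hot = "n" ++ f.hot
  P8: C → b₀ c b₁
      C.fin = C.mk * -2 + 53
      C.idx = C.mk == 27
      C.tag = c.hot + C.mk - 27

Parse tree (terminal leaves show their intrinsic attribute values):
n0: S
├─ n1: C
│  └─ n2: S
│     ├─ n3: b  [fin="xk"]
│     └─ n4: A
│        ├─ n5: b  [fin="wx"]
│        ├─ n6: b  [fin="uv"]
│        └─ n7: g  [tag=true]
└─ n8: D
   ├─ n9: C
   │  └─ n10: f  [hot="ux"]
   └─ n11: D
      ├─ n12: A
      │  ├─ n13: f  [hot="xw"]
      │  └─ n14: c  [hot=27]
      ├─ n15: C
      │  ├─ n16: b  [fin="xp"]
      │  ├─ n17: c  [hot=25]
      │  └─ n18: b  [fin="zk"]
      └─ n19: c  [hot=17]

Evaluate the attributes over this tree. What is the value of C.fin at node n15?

-1

1. n1.mk = 7  [7]
2. n3.fin = "xk"  [terminal]
3. n4.key = 15  [len(b.fin) + 13]
4. n5.fin = "wx"  [terminal]
5. n6.fin = "uv"  [terminal]
6. n7.tag = true  [terminal]
7. n4.hot = "wxy"  [b₀.fin ++ "y"]
8. n2.wid = 3  [3]
9. n2.acc = -4  [len(b.fin) - 6]
10. n2.lab = 7  [len(b.fin) + 5]
11. n1.fin = 26  [S.lab + 19]
12. n1.idx = false  [false]
13. n1.tag = 19  [S.acc + C.mk + 16]
14. n8.tag = "qm"  ["qm"]
15. n9.mk = 9  [9]
16. n10.hot = "ux"  [terminal]
17. n9.fin = 20  [len(f.hot) + 18]
18. n9.idx = true  [C.mk > 8]
19. n9.tag = 28  [28]
20. n11.tag = "py"  ["py"]
21. n12.key = -8  [len(D.tag) - 10]
22. n13.hot = "xw"  [terminal]
23. n14.hot = 27  [terminal]
24. n12.hot = "nxw"  ["n" ++ f.hot]
25. n15.mk = 27  [len(A.hot) + 24]
26. n16.fin = "xp"  [terminal]
27. n17.hot = 25  [terminal]
28. n18.fin = "zk"  [terminal]
29. n15.fin = -1  [C.mk * -2 + 53]
30. n15.idx = true  [C.mk == 27]
31. n15.tag = 25  [c.hot + C.mk - 27]
32. n19.hot = 17  [terminal]
33. n11.off = -8  [C.fin * -1 - 9]
34. n8.off = 30  [C.tag + 2]
35. n0.wid = 30  [D.off + C.fin - 26]
36. n0.acc = 5  [C.fin * 2 - 47]
37. n0.lab = 21  [(if C.idx then C.tag else D.off) - 9]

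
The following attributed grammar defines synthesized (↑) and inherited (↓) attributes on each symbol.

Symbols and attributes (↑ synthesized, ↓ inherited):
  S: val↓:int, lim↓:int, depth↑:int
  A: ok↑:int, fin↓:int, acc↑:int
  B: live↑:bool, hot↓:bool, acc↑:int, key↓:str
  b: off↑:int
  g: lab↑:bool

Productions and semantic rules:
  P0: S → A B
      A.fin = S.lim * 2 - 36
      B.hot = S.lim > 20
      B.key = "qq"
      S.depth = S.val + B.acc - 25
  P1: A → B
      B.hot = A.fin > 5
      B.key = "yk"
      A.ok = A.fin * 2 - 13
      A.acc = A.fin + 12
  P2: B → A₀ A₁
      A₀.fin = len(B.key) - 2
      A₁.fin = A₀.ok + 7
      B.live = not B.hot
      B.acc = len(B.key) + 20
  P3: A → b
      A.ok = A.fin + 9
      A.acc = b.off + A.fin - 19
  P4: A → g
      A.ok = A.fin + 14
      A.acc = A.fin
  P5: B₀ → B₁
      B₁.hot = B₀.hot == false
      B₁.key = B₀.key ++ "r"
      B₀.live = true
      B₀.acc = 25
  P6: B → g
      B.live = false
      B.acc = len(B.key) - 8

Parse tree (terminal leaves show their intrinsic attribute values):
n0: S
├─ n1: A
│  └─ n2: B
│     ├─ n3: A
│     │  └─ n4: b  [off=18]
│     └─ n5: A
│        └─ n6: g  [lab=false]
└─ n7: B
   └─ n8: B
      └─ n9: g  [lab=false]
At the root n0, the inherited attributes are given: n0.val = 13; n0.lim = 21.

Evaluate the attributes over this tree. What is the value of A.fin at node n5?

16

1. n0.val = 13  [given at root]
2. n0.lim = 21  [given at root]
3. n1.fin = 6  [S.lim * 2 - 36]
4. n2.hot = true  [A.fin > 5]
5. n2.key = "yk"  ["yk"]
6. n3.fin = 0  [len(B.key) - 2]
7. n4.off = 18  [terminal]
8. n3.ok = 9  [A.fin + 9]
9. n3.acc = -1  [b.off + A.fin - 19]
10. n5.fin = 16  [A₀.ok + 7]
11. n6.lab = false  [terminal]
12. n5.ok = 30  [A.fin + 14]
13. n5.acc = 16  [A.fin]
14. n2.live = false  [not B.hot]
15. n2.acc = 22  [len(B.key) + 20]
16. n1.ok = -1  [A.fin * 2 - 13]
17. n1.acc = 18  [A.fin + 12]
18. n7.hot = true  [S.lim > 20]
19. n7.key = "qq"  ["qq"]
20. n8.hot = false  [B₀.hot == false]
21. n8.key = "qqr"  [B₀.key ++ "r"]
22. n9.lab = false  [terminal]
23. n8.live = false  [false]
24. n8.acc = -5  [len(B.key) - 8]
25. n7.live = true  [true]
26. n7.acc = 25  [25]
27. n0.depth = 13  [S.val + B.acc - 25]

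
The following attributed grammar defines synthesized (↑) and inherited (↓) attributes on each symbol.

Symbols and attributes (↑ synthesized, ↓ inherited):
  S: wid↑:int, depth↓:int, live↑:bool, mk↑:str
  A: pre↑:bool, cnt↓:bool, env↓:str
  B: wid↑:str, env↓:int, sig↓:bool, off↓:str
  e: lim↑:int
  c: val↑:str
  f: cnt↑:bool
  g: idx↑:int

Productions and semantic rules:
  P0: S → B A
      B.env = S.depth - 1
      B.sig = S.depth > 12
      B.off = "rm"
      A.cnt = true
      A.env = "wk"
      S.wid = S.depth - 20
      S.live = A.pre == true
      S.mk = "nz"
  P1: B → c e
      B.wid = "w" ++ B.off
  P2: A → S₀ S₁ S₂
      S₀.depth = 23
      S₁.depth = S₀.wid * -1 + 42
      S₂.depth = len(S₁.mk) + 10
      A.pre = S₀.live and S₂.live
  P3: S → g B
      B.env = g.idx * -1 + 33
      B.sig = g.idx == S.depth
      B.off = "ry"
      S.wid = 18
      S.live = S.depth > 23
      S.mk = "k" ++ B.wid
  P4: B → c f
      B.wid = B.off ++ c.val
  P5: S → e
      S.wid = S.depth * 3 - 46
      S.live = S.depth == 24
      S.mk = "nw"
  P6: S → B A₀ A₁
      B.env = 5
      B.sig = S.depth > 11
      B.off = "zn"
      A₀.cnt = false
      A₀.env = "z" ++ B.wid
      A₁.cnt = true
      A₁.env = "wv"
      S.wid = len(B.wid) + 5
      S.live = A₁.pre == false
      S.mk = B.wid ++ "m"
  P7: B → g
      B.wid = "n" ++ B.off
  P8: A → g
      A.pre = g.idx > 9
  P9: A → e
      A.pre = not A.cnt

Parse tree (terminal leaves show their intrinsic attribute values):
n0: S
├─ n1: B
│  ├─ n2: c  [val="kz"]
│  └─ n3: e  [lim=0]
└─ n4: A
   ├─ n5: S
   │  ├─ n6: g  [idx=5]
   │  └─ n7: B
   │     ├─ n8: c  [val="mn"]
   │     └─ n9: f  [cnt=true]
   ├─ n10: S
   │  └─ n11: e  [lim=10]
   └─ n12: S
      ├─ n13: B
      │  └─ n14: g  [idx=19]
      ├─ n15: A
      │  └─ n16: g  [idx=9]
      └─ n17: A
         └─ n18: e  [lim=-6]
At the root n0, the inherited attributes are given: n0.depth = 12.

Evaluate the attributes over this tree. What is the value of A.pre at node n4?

false

1. n0.depth = 12  [given at root]
2. n1.env = 11  [S.depth - 1]
3. n1.sig = false  [S.depth > 12]
4. n1.off = "rm"  ["rm"]
5. n2.val = "kz"  [terminal]
6. n3.lim = 0  [terminal]
7. n1.wid = "wrm"  ["w" ++ B.off]
8. n4.cnt = true  [true]
9. n4.env = "wk"  ["wk"]
10. n5.depth = 23  [23]
11. n6.idx = 5  [terminal]
12. n7.env = 28  [g.idx * -1 + 33]
13. n7.sig = false  [g.idx == S.depth]
14. n7.off = "ry"  ["ry"]
15. n8.val = "mn"  [terminal]
16. n9.cnt = true  [terminal]
17. n7.wid = "rymn"  [B.off ++ c.val]
18. n5.wid = 18  [18]
19. n5.live = false  [S.depth > 23]
20. n5.mk = "krymn"  ["k" ++ B.wid]
21. n10.depth = 24  [S₀.wid * -1 + 42]
22. n11.lim = 10  [terminal]
23. n10.wid = 26  [S.depth * 3 - 46]
24. n10.live = true  [S.depth == 24]
25. n10.mk = "nw"  ["nw"]
26. n12.depth = 12  [len(S₁.mk) + 10]
27. n13.env = 5  [5]
28. n13.sig = true  [S.depth > 11]
29. n13.off = "zn"  ["zn"]
30. n14.idx = 19  [terminal]
31. n13.wid = "nzn"  ["n" ++ B.off]
32. n15.cnt = false  [false]
33. n15.env = "znzn"  ["z" ++ B.wid]
34. n16.idx = 9  [terminal]
35. n15.pre = false  [g.idx > 9]
36. n17.cnt = true  [true]
37. n17.env = "wv"  ["wv"]
38. n18.lim = -6  [terminal]
39. n17.pre = false  [not A.cnt]
40. n12.wid = 8  [len(B.wid) + 5]
41. n12.live = true  [A₁.pre == false]
42. n12.mk = "nznm"  [B.wid ++ "m"]
43. n4.pre = false  [S₀.live and S₂.live]
44. n0.wid = -8  [S.depth - 20]
45. n0.live = false  [A.pre == true]
46. n0.mk = "nz"  ["nz"]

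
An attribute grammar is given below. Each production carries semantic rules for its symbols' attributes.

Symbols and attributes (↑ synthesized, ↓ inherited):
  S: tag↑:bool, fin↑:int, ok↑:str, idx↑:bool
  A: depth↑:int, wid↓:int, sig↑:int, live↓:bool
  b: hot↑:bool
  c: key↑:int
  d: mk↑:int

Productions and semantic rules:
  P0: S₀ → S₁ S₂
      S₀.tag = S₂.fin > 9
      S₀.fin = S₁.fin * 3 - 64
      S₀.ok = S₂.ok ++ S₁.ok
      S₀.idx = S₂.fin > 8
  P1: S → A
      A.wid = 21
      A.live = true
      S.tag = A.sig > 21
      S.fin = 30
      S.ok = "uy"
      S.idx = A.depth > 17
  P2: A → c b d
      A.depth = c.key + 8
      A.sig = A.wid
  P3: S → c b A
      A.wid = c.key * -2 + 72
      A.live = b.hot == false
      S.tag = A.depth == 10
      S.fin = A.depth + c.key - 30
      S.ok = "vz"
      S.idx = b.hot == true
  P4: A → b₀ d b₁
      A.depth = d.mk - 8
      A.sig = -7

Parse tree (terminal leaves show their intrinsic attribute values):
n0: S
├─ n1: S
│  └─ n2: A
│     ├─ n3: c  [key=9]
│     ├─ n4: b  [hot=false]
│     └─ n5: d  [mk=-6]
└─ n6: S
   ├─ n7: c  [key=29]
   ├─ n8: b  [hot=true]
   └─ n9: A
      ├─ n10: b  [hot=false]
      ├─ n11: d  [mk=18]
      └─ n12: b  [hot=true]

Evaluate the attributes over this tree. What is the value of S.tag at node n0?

1. n2.wid = 21  [21]
2. n2.live = true  [true]
3. n3.key = 9  [terminal]
4. n4.hot = false  [terminal]
5. n5.mk = -6  [terminal]
6. n2.depth = 17  [c.key + 8]
7. n2.sig = 21  [A.wid]
8. n1.tag = false  [A.sig > 21]
9. n1.fin = 30  [30]
10. n1.ok = "uy"  ["uy"]
11. n1.idx = false  [A.depth > 17]
12. n7.key = 29  [terminal]
13. n8.hot = true  [terminal]
14. n9.wid = 14  [c.key * -2 + 72]
15. n9.live = false  [b.hot == false]
16. n10.hot = false  [terminal]
17. n11.mk = 18  [terminal]
18. n12.hot = true  [terminal]
19. n9.depth = 10  [d.mk - 8]
20. n9.sig = -7  [-7]
21. n6.tag = true  [A.depth == 10]
22. n6.fin = 9  [A.depth + c.key - 30]
23. n6.ok = "vz"  ["vz"]
24. n6.idx = true  [b.hot == true]
25. n0.tag = false  [S₂.fin > 9]
26. n0.fin = 26  [S₁.fin * 3 - 64]
27. n0.ok = "vzuy"  [S₂.ok ++ S₁.ok]
28. n0.idx = true  [S₂.fin > 8]

false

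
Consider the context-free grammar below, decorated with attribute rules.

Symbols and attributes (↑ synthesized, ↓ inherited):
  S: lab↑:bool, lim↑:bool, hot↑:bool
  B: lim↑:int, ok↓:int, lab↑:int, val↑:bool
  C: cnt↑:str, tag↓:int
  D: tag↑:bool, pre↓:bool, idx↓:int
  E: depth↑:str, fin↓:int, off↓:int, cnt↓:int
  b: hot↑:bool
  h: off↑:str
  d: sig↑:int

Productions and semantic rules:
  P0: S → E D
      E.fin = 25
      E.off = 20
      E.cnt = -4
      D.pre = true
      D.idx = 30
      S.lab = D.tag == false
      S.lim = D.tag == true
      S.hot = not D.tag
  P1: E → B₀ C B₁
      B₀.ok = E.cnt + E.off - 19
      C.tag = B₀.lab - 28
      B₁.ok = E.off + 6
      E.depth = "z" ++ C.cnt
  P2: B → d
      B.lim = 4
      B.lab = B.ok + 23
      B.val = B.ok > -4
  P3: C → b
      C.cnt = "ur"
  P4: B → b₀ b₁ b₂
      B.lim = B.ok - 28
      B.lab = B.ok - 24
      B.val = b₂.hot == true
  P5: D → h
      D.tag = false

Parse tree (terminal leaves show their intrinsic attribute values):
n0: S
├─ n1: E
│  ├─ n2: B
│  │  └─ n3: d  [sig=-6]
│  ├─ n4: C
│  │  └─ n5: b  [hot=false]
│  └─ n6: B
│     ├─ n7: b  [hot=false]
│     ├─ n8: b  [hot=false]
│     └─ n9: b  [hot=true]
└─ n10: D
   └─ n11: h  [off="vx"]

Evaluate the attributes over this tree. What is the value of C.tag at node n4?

-8

1. n1.fin = 25  [25]
2. n1.off = 20  [20]
3. n1.cnt = -4  [-4]
4. n2.ok = -3  [E.cnt + E.off - 19]
5. n3.sig = -6  [terminal]
6. n2.lim = 4  [4]
7. n2.lab = 20  [B.ok + 23]
8. n2.val = true  [B.ok > -4]
9. n4.tag = -8  [B₀.lab - 28]
10. n5.hot = false  [terminal]
11. n4.cnt = "ur"  ["ur"]
12. n6.ok = 26  [E.off + 6]
13. n7.hot = false  [terminal]
14. n8.hot = false  [terminal]
15. n9.hot = true  [terminal]
16. n6.lim = -2  [B.ok - 28]
17. n6.lab = 2  [B.ok - 24]
18. n6.val = true  [b₂.hot == true]
19. n1.depth = "zur"  ["z" ++ C.cnt]
20. n10.pre = true  [true]
21. n10.idx = 30  [30]
22. n11.off = "vx"  [terminal]
23. n10.tag = false  [false]
24. n0.lab = true  [D.tag == false]
25. n0.lim = false  [D.tag == true]
26. n0.hot = true  [not D.tag]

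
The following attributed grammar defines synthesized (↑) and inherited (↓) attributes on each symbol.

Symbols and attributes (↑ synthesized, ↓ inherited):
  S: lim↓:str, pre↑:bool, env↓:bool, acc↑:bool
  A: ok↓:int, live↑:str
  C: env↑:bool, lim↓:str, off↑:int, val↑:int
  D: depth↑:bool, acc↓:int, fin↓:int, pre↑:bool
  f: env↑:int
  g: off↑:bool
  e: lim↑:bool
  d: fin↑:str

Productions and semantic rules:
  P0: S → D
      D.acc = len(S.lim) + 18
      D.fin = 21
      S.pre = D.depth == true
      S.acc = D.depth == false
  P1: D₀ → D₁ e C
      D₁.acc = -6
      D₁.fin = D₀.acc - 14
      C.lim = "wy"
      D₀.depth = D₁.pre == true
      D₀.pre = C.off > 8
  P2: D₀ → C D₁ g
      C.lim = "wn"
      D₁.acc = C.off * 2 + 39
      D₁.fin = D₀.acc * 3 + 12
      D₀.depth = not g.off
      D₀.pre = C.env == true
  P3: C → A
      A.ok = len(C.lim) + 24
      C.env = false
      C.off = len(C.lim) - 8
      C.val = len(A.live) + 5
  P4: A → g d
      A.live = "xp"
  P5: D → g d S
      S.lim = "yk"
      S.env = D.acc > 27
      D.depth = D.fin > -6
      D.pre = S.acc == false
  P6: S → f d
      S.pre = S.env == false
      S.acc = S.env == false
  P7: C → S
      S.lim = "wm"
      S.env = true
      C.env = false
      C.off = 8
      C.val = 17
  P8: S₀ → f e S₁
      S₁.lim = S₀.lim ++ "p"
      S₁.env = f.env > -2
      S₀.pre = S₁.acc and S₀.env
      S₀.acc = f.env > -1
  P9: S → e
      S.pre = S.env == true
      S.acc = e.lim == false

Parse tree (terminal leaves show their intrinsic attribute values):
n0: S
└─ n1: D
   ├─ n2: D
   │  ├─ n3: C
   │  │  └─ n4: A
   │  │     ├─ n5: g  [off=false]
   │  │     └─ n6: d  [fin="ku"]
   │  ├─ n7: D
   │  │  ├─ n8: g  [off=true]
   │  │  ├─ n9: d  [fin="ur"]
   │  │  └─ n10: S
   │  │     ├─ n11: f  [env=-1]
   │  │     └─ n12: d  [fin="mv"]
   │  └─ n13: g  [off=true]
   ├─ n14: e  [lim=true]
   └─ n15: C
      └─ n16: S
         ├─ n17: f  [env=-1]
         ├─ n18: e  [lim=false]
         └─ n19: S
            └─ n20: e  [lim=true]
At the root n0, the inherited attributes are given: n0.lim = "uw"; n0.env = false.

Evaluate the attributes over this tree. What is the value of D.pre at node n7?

false

1. n0.lim = "uw"  [given at root]
2. n0.env = false  [given at root]
3. n1.acc = 20  [len(S.lim) + 18]
4. n1.fin = 21  [21]
5. n2.acc = -6  [-6]
6. n2.fin = 6  [D₀.acc - 14]
7. n3.lim = "wn"  ["wn"]
8. n4.ok = 26  [len(C.lim) + 24]
9. n5.off = false  [terminal]
10. n6.fin = "ku"  [terminal]
11. n4.live = "xp"  ["xp"]
12. n3.env = false  [false]
13. n3.off = -6  [len(C.lim) - 8]
14. n3.val = 7  [len(A.live) + 5]
15. n7.acc = 27  [C.off * 2 + 39]
16. n7.fin = -6  [D₀.acc * 3 + 12]
17. n8.off = true  [terminal]
18. n9.fin = "ur"  [terminal]
19. n10.lim = "yk"  ["yk"]
20. n10.env = false  [D.acc > 27]
21. n11.env = -1  [terminal]
22. n12.fin = "mv"  [terminal]
23. n10.pre = true  [S.env == false]
24. n10.acc = true  [S.env == false]
25. n7.depth = false  [D.fin > -6]
26. n7.pre = false  [S.acc == false]
27. n13.off = true  [terminal]
28. n2.depth = false  [not g.off]
29. n2.pre = false  [C.env == true]
30. n14.lim = true  [terminal]
31. n15.lim = "wy"  ["wy"]
32. n16.lim = "wm"  ["wm"]
33. n16.env = true  [true]
34. n17.env = -1  [terminal]
35. n18.lim = false  [terminal]
36. n19.lim = "wmp"  [S₀.lim ++ "p"]
37. n19.env = true  [f.env > -2]
38. n20.lim = true  [terminal]
39. n19.pre = true  [S.env == true]
40. n19.acc = false  [e.lim == false]
41. n16.pre = false  [S₁.acc and S₀.env]
42. n16.acc = false  [f.env > -1]
43. n15.env = false  [false]
44. n15.off = 8  [8]
45. n15.val = 17  [17]
46. n1.depth = false  [D₁.pre == true]
47. n1.pre = false  [C.off > 8]
48. n0.pre = false  [D.depth == true]
49. n0.acc = true  [D.depth == false]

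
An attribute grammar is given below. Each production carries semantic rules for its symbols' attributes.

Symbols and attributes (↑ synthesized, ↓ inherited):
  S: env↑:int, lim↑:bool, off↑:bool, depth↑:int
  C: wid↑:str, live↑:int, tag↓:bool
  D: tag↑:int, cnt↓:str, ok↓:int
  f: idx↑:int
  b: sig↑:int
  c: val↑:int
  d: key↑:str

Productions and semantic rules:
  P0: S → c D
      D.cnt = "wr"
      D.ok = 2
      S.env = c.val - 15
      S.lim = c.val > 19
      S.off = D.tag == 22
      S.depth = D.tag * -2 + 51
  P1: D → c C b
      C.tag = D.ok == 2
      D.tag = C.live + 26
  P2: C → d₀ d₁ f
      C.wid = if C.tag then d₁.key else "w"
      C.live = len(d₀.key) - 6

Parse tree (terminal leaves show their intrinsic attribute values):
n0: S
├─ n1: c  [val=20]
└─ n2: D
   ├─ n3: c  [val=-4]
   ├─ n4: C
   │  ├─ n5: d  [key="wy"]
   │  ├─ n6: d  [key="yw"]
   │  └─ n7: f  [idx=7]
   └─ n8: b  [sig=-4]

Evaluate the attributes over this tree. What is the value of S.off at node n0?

true

1. n1.val = 20  [terminal]
2. n2.cnt = "wr"  ["wr"]
3. n2.ok = 2  [2]
4. n3.val = -4  [terminal]
5. n4.tag = true  [D.ok == 2]
6. n5.key = "wy"  [terminal]
7. n6.key = "yw"  [terminal]
8. n7.idx = 7  [terminal]
9. n4.wid = "yw"  [if C.tag then d₁.key else "w"]
10. n4.live = -4  [len(d₀.key) - 6]
11. n8.sig = -4  [terminal]
12. n2.tag = 22  [C.live + 26]
13. n0.env = 5  [c.val - 15]
14. n0.lim = true  [c.val > 19]
15. n0.off = true  [D.tag == 22]
16. n0.depth = 7  [D.tag * -2 + 51]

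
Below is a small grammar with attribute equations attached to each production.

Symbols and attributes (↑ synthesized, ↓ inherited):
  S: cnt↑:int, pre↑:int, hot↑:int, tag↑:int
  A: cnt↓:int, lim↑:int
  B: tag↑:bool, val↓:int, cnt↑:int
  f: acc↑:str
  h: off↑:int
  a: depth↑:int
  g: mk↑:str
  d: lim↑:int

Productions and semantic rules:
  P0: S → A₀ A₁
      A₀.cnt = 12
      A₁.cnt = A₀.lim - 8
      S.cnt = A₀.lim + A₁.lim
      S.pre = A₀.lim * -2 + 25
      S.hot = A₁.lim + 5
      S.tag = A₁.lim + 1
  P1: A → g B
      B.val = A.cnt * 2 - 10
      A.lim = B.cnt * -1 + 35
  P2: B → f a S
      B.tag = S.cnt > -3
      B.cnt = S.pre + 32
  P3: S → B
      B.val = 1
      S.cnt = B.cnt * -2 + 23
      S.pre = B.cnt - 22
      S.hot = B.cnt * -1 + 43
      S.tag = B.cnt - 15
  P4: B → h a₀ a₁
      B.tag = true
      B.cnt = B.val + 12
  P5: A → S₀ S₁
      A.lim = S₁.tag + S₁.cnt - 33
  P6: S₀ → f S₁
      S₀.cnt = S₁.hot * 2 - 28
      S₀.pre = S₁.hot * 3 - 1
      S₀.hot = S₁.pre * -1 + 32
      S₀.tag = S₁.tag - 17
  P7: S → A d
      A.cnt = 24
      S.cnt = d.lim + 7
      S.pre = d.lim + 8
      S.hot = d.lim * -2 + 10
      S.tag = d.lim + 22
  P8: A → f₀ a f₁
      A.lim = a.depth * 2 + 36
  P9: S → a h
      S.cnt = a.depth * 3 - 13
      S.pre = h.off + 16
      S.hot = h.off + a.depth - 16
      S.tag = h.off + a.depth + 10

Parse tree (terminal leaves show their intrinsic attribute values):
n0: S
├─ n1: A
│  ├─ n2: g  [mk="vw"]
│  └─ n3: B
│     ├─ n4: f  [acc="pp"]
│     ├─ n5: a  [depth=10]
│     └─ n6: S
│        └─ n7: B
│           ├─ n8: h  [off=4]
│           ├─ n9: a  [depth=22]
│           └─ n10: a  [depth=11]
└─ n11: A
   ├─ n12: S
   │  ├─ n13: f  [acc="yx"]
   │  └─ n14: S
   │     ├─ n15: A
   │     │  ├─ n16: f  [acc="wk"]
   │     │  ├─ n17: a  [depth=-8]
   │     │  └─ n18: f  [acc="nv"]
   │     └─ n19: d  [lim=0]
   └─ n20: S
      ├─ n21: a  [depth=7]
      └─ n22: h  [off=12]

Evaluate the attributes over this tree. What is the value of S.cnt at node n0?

1. n1.cnt = 12  [12]
2. n2.mk = "vw"  [terminal]
3. n3.val = 14  [A.cnt * 2 - 10]
4. n4.acc = "pp"  [terminal]
5. n5.depth = 10  [terminal]
6. n7.val = 1  [1]
7. n8.off = 4  [terminal]
8. n9.depth = 22  [terminal]
9. n10.depth = 11  [terminal]
10. n7.tag = true  [true]
11. n7.cnt = 13  [B.val + 12]
12. n6.cnt = -3  [B.cnt * -2 + 23]
13. n6.pre = -9  [B.cnt - 22]
14. n6.hot = 30  [B.cnt * -1 + 43]
15. n6.tag = -2  [B.cnt - 15]
16. n3.tag = false  [S.cnt > -3]
17. n3.cnt = 23  [S.pre + 32]
18. n1.lim = 12  [B.cnt * -1 + 35]
19. n11.cnt = 4  [A₀.lim - 8]
20. n13.acc = "yx"  [terminal]
21. n15.cnt = 24  [24]
22. n16.acc = "wk"  [terminal]
23. n17.depth = -8  [terminal]
24. n18.acc = "nv"  [terminal]
25. n15.lim = 20  [a.depth * 2 + 36]
26. n19.lim = 0  [terminal]
27. n14.cnt = 7  [d.lim + 7]
28. n14.pre = 8  [d.lim + 8]
29. n14.hot = 10  [d.lim * -2 + 10]
30. n14.tag = 22  [d.lim + 22]
31. n12.cnt = -8  [S₁.hot * 2 - 28]
32. n12.pre = 29  [S₁.hot * 3 - 1]
33. n12.hot = 24  [S₁.pre * -1 + 32]
34. n12.tag = 5  [S₁.tag - 17]
35. n21.depth = 7  [terminal]
36. n22.off = 12  [terminal]
37. n20.cnt = 8  [a.depth * 3 - 13]
38. n20.pre = 28  [h.off + 16]
39. n20.hot = 3  [h.off + a.depth - 16]
40. n20.tag = 29  [h.off + a.depth + 10]
41. n11.lim = 4  [S₁.tag + S₁.cnt - 33]
42. n0.cnt = 16  [A₀.lim + A₁.lim]
43. n0.pre = 1  [A₀.lim * -2 + 25]
44. n0.hot = 9  [A₁.lim + 5]
45. n0.tag = 5  [A₁.lim + 1]

16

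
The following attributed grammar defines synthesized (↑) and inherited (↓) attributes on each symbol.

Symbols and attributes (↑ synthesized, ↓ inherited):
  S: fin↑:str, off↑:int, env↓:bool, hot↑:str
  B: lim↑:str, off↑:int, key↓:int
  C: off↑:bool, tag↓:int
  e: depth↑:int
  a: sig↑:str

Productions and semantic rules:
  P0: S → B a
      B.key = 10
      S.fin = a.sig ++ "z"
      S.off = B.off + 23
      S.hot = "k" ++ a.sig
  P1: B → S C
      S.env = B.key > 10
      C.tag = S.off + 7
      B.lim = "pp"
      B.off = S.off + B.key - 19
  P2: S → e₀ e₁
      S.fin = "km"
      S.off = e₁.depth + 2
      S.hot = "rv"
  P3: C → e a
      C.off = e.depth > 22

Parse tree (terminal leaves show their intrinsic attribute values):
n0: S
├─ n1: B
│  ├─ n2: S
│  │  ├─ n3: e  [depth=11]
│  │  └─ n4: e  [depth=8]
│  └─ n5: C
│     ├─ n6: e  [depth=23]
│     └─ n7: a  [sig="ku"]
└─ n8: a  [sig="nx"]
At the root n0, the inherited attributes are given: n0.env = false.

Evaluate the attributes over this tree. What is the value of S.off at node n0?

24

1. n0.env = false  [given at root]
2. n1.key = 10  [10]
3. n2.env = false  [B.key > 10]
4. n3.depth = 11  [terminal]
5. n4.depth = 8  [terminal]
6. n2.fin = "km"  ["km"]
7. n2.off = 10  [e₁.depth + 2]
8. n2.hot = "rv"  ["rv"]
9. n5.tag = 17  [S.off + 7]
10. n6.depth = 23  [terminal]
11. n7.sig = "ku"  [terminal]
12. n5.off = true  [e.depth > 22]
13. n1.lim = "pp"  ["pp"]
14. n1.off = 1  [S.off + B.key - 19]
15. n8.sig = "nx"  [terminal]
16. n0.fin = "nxz"  [a.sig ++ "z"]
17. n0.off = 24  [B.off + 23]
18. n0.hot = "knx"  ["k" ++ a.sig]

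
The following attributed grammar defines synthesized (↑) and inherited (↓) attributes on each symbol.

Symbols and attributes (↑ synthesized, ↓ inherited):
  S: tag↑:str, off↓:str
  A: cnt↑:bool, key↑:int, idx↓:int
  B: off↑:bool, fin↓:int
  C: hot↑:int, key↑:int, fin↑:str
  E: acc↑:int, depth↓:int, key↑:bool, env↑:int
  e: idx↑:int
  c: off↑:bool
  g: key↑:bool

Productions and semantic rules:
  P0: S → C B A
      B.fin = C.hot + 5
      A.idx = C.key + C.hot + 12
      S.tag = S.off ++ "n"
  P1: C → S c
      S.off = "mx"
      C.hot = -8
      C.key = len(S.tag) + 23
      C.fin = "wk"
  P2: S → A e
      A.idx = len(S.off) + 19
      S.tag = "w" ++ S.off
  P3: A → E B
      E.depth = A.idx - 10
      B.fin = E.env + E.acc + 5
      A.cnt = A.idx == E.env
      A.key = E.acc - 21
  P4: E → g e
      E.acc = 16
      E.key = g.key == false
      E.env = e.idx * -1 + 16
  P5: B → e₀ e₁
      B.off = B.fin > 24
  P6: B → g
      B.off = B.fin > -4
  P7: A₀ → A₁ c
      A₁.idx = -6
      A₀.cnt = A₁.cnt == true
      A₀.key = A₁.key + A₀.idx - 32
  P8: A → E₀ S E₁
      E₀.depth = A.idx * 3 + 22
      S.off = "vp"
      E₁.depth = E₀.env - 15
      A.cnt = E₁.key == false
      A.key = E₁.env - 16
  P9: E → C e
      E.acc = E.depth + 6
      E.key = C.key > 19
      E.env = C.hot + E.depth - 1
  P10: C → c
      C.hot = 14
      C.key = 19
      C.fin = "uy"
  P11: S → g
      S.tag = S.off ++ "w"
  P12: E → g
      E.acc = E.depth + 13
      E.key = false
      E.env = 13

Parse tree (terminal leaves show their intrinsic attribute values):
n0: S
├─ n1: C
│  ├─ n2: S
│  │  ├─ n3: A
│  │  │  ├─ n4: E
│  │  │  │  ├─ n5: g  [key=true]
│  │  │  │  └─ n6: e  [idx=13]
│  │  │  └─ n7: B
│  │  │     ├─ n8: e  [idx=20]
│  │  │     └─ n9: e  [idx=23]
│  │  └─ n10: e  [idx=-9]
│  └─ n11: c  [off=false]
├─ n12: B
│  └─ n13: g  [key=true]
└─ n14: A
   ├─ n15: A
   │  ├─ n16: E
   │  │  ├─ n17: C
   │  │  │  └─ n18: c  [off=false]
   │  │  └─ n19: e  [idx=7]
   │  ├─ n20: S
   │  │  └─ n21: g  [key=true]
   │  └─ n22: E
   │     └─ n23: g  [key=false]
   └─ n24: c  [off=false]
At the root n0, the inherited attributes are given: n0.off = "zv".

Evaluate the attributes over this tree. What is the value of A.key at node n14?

1. n0.off = "zv"  [given at root]
2. n2.off = "mx"  ["mx"]
3. n3.idx = 21  [len(S.off) + 19]
4. n4.depth = 11  [A.idx - 10]
5. n5.key = true  [terminal]
6. n6.idx = 13  [terminal]
7. n4.acc = 16  [16]
8. n4.key = false  [g.key == false]
9. n4.env = 3  [e.idx * -1 + 16]
10. n7.fin = 24  [E.env + E.acc + 5]
11. n8.idx = 20  [terminal]
12. n9.idx = 23  [terminal]
13. n7.off = false  [B.fin > 24]
14. n3.cnt = false  [A.idx == E.env]
15. n3.key = -5  [E.acc - 21]
16. n10.idx = -9  [terminal]
17. n2.tag = "wmx"  ["w" ++ S.off]
18. n11.off = false  [terminal]
19. n1.hot = -8  [-8]
20. n1.key = 26  [len(S.tag) + 23]
21. n1.fin = "wk"  ["wk"]
22. n12.fin = -3  [C.hot + 5]
23. n13.key = true  [terminal]
24. n12.off = true  [B.fin > -4]
25. n14.idx = 30  [C.key + C.hot + 12]
26. n15.idx = -6  [-6]
27. n16.depth = 4  [A.idx * 3 + 22]
28. n18.off = false  [terminal]
29. n17.hot = 14  [14]
30. n17.key = 19  [19]
31. n17.fin = "uy"  ["uy"]
32. n19.idx = 7  [terminal]
33. n16.acc = 10  [E.depth + 6]
34. n16.key = false  [C.key > 19]
35. n16.env = 17  [C.hot + E.depth - 1]
36. n20.off = "vp"  ["vp"]
37. n21.key = true  [terminal]
38. n20.tag = "vpw"  [S.off ++ "w"]
39. n22.depth = 2  [E₀.env - 15]
40. n23.key = false  [terminal]
41. n22.acc = 15  [E.depth + 13]
42. n22.key = false  [false]
43. n22.env = 13  [13]
44. n15.cnt = true  [E₁.key == false]
45. n15.key = -3  [E₁.env - 16]
46. n24.off = false  [terminal]
47. n14.cnt = true  [A₁.cnt == true]
48. n14.key = -5  [A₁.key + A₀.idx - 32]
49. n0.tag = "zvn"  [S.off ++ "n"]

-5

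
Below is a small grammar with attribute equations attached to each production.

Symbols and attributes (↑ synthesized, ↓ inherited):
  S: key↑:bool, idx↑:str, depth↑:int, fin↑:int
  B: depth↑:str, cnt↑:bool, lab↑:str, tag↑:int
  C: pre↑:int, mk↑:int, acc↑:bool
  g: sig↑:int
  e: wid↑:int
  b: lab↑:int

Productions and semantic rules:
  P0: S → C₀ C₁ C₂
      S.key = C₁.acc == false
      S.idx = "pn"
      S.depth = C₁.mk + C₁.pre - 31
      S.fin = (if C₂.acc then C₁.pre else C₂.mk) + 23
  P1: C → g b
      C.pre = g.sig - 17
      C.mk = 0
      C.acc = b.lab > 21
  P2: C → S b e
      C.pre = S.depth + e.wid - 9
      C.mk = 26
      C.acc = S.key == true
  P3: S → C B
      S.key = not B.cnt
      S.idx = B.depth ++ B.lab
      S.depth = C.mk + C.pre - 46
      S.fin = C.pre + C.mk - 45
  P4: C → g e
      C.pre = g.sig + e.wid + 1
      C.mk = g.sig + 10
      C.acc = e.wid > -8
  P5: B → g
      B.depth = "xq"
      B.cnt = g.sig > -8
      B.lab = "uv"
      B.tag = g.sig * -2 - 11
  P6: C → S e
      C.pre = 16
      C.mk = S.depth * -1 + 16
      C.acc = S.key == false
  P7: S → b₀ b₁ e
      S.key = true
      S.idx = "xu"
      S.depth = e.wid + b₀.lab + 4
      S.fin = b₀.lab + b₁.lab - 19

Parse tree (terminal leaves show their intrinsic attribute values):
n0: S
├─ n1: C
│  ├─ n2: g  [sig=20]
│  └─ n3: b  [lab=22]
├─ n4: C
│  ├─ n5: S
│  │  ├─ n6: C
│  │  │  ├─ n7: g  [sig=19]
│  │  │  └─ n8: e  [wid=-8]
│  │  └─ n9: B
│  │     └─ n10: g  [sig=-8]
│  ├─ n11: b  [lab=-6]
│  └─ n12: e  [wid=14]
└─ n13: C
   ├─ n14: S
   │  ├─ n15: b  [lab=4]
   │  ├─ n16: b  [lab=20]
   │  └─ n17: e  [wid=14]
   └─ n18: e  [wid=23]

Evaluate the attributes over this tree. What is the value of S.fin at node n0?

17

1. n2.sig = 20  [terminal]
2. n3.lab = 22  [terminal]
3. n1.pre = 3  [g.sig - 17]
4. n1.mk = 0  [0]
5. n1.acc = true  [b.lab > 21]
6. n7.sig = 19  [terminal]
7. n8.wid = -8  [terminal]
8. n6.pre = 12  [g.sig + e.wid + 1]
9. n6.mk = 29  [g.sig + 10]
10. n6.acc = false  [e.wid > -8]
11. n10.sig = -8  [terminal]
12. n9.depth = "xq"  ["xq"]
13. n9.cnt = false  [g.sig > -8]
14. n9.lab = "uv"  ["uv"]
15. n9.tag = 5  [g.sig * -2 - 11]
16. n5.key = true  [not B.cnt]
17. n5.idx = "xquv"  [B.depth ++ B.lab]
18. n5.depth = -5  [C.mk + C.pre - 46]
19. n5.fin = -4  [C.pre + C.mk - 45]
20. n11.lab = -6  [terminal]
21. n12.wid = 14  [terminal]
22. n4.pre = 0  [S.depth + e.wid - 9]
23. n4.mk = 26  [26]
24. n4.acc = true  [S.key == true]
25. n15.lab = 4  [terminal]
26. n16.lab = 20  [terminal]
27. n17.wid = 14  [terminal]
28. n14.key = true  [true]
29. n14.idx = "xu"  ["xu"]
30. n14.depth = 22  [e.wid + b₀.lab + 4]
31. n14.fin = 5  [b₀.lab + b₁.lab - 19]
32. n18.wid = 23  [terminal]
33. n13.pre = 16  [16]
34. n13.mk = -6  [S.depth * -1 + 16]
35. n13.acc = false  [S.key == false]
36. n0.key = false  [C₁.acc == false]
37. n0.idx = "pn"  ["pn"]
38. n0.depth = -5  [C₁.mk + C₁.pre - 31]
39. n0.fin = 17  [(if C₂.acc then C₁.pre else C₂.mk) + 23]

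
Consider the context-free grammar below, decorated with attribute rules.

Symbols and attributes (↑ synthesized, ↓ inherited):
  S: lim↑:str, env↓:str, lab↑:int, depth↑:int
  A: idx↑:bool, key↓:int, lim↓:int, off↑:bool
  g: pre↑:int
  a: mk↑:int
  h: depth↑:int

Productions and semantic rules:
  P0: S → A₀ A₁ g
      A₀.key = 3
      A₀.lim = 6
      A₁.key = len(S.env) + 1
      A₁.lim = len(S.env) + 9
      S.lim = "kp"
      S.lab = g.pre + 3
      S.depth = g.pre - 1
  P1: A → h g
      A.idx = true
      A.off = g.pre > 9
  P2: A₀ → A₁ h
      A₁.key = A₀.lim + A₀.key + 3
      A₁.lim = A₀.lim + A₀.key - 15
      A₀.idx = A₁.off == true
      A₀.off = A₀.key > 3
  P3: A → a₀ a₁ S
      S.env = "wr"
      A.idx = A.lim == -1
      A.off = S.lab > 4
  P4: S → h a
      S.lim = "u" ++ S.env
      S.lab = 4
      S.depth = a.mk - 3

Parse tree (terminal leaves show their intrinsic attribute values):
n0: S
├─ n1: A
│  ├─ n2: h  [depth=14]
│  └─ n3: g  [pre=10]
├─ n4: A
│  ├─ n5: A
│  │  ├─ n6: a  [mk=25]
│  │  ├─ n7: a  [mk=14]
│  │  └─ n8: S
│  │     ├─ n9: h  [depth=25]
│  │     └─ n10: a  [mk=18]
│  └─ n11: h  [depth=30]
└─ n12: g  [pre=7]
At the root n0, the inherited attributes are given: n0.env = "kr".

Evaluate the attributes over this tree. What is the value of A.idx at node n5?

1. n0.env = "kr"  [given at root]
2. n1.key = 3  [3]
3. n1.lim = 6  [6]
4. n2.depth = 14  [terminal]
5. n3.pre = 10  [terminal]
6. n1.idx = true  [true]
7. n1.off = true  [g.pre > 9]
8. n4.key = 3  [len(S.env) + 1]
9. n4.lim = 11  [len(S.env) + 9]
10. n5.key = 17  [A₀.lim + A₀.key + 3]
11. n5.lim = -1  [A₀.lim + A₀.key - 15]
12. n6.mk = 25  [terminal]
13. n7.mk = 14  [terminal]
14. n8.env = "wr"  ["wr"]
15. n9.depth = 25  [terminal]
16. n10.mk = 18  [terminal]
17. n8.lim = "uwr"  ["u" ++ S.env]
18. n8.lab = 4  [4]
19. n8.depth = 15  [a.mk - 3]
20. n5.idx = true  [A.lim == -1]
21. n5.off = false  [S.lab > 4]
22. n11.depth = 30  [terminal]
23. n4.idx = false  [A₁.off == true]
24. n4.off = false  [A₀.key > 3]
25. n12.pre = 7  [terminal]
26. n0.lim = "kp"  ["kp"]
27. n0.lab = 10  [g.pre + 3]
28. n0.depth = 6  [g.pre - 1]

true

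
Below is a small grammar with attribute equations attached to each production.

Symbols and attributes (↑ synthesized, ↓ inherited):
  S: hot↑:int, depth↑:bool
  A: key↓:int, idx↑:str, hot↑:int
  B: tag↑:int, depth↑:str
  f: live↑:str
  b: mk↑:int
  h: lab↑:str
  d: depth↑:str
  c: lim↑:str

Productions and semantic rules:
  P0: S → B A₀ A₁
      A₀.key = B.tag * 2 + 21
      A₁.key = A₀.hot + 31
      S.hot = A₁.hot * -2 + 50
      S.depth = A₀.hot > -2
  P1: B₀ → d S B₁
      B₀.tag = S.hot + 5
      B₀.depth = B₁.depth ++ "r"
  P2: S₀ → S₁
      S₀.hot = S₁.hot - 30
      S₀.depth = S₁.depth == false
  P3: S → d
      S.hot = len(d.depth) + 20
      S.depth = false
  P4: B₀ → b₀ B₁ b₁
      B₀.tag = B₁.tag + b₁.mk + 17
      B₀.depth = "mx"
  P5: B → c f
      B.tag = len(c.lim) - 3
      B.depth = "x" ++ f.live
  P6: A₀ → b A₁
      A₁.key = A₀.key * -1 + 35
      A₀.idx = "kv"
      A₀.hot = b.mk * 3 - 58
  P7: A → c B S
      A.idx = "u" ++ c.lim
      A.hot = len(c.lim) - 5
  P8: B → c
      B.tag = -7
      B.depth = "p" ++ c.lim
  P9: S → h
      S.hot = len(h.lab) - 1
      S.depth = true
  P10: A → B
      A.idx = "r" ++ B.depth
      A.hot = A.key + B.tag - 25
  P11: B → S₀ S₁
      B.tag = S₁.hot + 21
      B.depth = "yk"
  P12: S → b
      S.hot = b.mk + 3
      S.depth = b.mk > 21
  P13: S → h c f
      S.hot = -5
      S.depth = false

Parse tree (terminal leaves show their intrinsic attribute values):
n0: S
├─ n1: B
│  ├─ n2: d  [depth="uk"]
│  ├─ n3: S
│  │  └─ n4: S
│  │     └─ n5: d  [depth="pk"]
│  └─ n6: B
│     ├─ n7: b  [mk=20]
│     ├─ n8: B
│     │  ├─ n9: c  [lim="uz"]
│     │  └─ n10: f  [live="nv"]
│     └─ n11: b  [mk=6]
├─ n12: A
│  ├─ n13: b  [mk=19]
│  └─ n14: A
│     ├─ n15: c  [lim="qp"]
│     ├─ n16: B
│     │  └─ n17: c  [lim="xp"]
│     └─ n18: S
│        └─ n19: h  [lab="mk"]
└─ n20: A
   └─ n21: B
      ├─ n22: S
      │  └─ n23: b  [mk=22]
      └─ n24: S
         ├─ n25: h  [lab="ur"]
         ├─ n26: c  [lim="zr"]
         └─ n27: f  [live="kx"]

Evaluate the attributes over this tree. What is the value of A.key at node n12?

1. n2.depth = "uk"  [terminal]
2. n5.depth = "pk"  [terminal]
3. n4.hot = 22  [len(d.depth) + 20]
4. n4.depth = false  [false]
5. n3.hot = -8  [S₁.hot - 30]
6. n3.depth = true  [S₁.depth == false]
7. n7.mk = 20  [terminal]
8. n9.lim = "uz"  [terminal]
9. n10.live = "nv"  [terminal]
10. n8.tag = -1  [len(c.lim) - 3]
11. n8.depth = "xnv"  ["x" ++ f.live]
12. n11.mk = 6  [terminal]
13. n6.tag = 22  [B₁.tag + b₁.mk + 17]
14. n6.depth = "mx"  ["mx"]
15. n1.tag = -3  [S.hot + 5]
16. n1.depth = "mxr"  [B₁.depth ++ "r"]
17. n12.key = 15  [B.tag * 2 + 21]
18. n13.mk = 19  [terminal]
19. n14.key = 20  [A₀.key * -1 + 35]
20. n15.lim = "qp"  [terminal]
21. n17.lim = "xp"  [terminal]
22. n16.tag = -7  [-7]
23. n16.depth = "pxp"  ["p" ++ c.lim]
24. n19.lab = "mk"  [terminal]
25. n18.hot = 1  [len(h.lab) - 1]
26. n18.depth = true  [true]
27. n14.idx = "uqp"  ["u" ++ c.lim]
28. n14.hot = -3  [len(c.lim) - 5]
29. n12.idx = "kv"  ["kv"]
30. n12.hot = -1  [b.mk * 3 - 58]
31. n20.key = 30  [A₀.hot + 31]
32. n23.mk = 22  [terminal]
33. n22.hot = 25  [b.mk + 3]
34. n22.depth = true  [b.mk > 21]
35. n25.lab = "ur"  [terminal]
36. n26.lim = "zr"  [terminal]
37. n27.live = "kx"  [terminal]
38. n24.hot = -5  [-5]
39. n24.depth = false  [false]
40. n21.tag = 16  [S₁.hot + 21]
41. n21.depth = "yk"  ["yk"]
42. n20.idx = "ryk"  ["r" ++ B.depth]
43. n20.hot = 21  [A.key + B.tag - 25]
44. n0.hot = 8  [A₁.hot * -2 + 50]
45. n0.depth = true  [A₀.hot > -2]

15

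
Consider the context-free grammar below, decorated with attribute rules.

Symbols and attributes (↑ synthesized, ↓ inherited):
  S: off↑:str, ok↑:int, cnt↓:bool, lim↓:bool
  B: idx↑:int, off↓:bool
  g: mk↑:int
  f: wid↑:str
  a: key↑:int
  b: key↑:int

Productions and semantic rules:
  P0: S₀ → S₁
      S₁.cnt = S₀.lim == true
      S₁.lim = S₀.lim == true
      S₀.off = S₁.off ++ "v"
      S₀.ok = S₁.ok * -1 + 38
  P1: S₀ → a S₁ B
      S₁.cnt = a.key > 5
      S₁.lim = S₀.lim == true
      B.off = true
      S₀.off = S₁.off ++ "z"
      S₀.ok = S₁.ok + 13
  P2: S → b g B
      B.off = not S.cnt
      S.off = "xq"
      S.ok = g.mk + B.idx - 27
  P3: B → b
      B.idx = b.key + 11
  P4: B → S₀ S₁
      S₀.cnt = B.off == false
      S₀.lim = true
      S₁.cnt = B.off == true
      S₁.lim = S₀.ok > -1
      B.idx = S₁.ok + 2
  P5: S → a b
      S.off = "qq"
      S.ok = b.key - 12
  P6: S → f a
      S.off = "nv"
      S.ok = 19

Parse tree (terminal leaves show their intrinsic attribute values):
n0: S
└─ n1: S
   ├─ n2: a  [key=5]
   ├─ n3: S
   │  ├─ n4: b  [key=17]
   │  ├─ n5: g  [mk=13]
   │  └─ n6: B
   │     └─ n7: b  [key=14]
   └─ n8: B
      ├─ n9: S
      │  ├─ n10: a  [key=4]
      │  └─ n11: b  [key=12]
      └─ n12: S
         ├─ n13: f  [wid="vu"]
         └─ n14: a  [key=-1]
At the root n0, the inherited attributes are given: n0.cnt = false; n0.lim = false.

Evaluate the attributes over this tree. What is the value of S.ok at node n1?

1. n0.cnt = false  [given at root]
2. n0.lim = false  [given at root]
3. n1.cnt = false  [S₀.lim == true]
4. n1.lim = false  [S₀.lim == true]
5. n2.key = 5  [terminal]
6. n3.cnt = false  [a.key > 5]
7. n3.lim = false  [S₀.lim == true]
8. n4.key = 17  [terminal]
9. n5.mk = 13  [terminal]
10. n6.off = true  [not S.cnt]
11. n7.key = 14  [terminal]
12. n6.idx = 25  [b.key + 11]
13. n3.off = "xq"  ["xq"]
14. n3.ok = 11  [g.mk + B.idx - 27]
15. n8.off = true  [true]
16. n9.cnt = false  [B.off == false]
17. n9.lim = true  [true]
18. n10.key = 4  [terminal]
19. n11.key = 12  [terminal]
20. n9.off = "qq"  ["qq"]
21. n9.ok = 0  [b.key - 12]
22. n12.cnt = true  [B.off == true]
23. n12.lim = true  [S₀.ok > -1]
24. n13.wid = "vu"  [terminal]
25. n14.key = -1  [terminal]
26. n12.off = "nv"  ["nv"]
27. n12.ok = 19  [19]
28. n8.idx = 21  [S₁.ok + 2]
29. n1.off = "xqz"  [S₁.off ++ "z"]
30. n1.ok = 24  [S₁.ok + 13]
31. n0.off = "xqzv"  [S₁.off ++ "v"]
32. n0.ok = 14  [S₁.ok * -1 + 38]

24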